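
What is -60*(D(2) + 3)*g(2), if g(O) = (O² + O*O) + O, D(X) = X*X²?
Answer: -6600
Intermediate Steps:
D(X) = X³
g(O) = O + 2*O² (g(O) = (O² + O²) + O = 2*O² + O = O + 2*O²)
-60*(D(2) + 3)*g(2) = -60*(2³ + 3)*2*(1 + 2*2) = -60*(8 + 3)*2*(1 + 4) = -660*2*5 = -660*10 = -60*110 = -6600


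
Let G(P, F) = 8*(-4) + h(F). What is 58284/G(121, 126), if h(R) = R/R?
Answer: -58284/31 ≈ -1880.1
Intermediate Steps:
h(R) = 1
G(P, F) = -31 (G(P, F) = 8*(-4) + 1 = -32 + 1 = -31)
58284/G(121, 126) = 58284/(-31) = 58284*(-1/31) = -58284/31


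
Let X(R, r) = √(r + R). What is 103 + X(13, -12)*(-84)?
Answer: 19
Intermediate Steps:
X(R, r) = √(R + r)
103 + X(13, -12)*(-84) = 103 + √(13 - 12)*(-84) = 103 + √1*(-84) = 103 + 1*(-84) = 103 - 84 = 19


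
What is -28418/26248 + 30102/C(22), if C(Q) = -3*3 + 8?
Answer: -395072857/13124 ≈ -30103.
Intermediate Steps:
C(Q) = -1 (C(Q) = -9 + 8 = -1)
-28418/26248 + 30102/C(22) = -28418/26248 + 30102/(-1) = -28418*1/26248 + 30102*(-1) = -14209/13124 - 30102 = -395072857/13124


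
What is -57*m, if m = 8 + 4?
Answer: -684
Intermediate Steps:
m = 12
-57*m = -57*12 = -684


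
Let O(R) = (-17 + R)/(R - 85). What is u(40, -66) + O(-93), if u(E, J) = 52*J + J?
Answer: -311267/89 ≈ -3497.4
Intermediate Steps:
u(E, J) = 53*J
O(R) = (-17 + R)/(-85 + R)
u(40, -66) + O(-93) = 53*(-66) + (-17 - 93)/(-85 - 93) = -3498 - 110/(-178) = -3498 - 1/178*(-110) = -3498 + 55/89 = -311267/89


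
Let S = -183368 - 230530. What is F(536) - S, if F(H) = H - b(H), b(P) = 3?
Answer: 414431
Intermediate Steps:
S = -413898
F(H) = -3 + H (F(H) = H - 1*3 = H - 3 = -3 + H)
F(536) - S = (-3 + 536) - 1*(-413898) = 533 + 413898 = 414431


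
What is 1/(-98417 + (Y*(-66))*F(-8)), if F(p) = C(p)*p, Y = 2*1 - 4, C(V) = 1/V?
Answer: -1/98285 ≈ -1.0174e-5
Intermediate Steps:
Y = -2 (Y = 2 - 4 = -2)
F(p) = 1 (F(p) = p/p = 1)
1/(-98417 + (Y*(-66))*F(-8)) = 1/(-98417 - 2*(-66)*1) = 1/(-98417 + 132*1) = 1/(-98417 + 132) = 1/(-98285) = -1/98285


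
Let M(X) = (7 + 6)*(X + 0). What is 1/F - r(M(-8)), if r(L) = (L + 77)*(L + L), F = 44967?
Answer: -252534671/44967 ≈ -5616.0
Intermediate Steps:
M(X) = 13*X
r(L) = 2*L*(77 + L) (r(L) = (77 + L)*(2*L) = 2*L*(77 + L))
1/F - r(M(-8)) = 1/44967 - 2*13*(-8)*(77 + 13*(-8)) = 1/44967 - 2*(-104)*(77 - 104) = 1/44967 - 2*(-104)*(-27) = 1/44967 - 1*5616 = 1/44967 - 5616 = -252534671/44967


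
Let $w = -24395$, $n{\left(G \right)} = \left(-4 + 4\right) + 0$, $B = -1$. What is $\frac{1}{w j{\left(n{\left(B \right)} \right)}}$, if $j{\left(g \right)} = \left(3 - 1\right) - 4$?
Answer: $\frac{1}{48790} \approx 2.0496 \cdot 10^{-5}$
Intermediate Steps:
$n{\left(G \right)} = 0$ ($n{\left(G \right)} = 0 + 0 = 0$)
$j{\left(g \right)} = -2$ ($j{\left(g \right)} = 2 - 4 = -2$)
$\frac{1}{w j{\left(n{\left(B \right)} \right)}} = \frac{1}{\left(-24395\right) \left(-2\right)} = \frac{1}{48790}$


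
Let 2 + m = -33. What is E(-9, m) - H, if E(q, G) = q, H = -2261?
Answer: 2252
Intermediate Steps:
m = -35 (m = -2 - 33 = -35)
E(-9, m) - H = -9 - 1*(-2261) = -9 + 2261 = 2252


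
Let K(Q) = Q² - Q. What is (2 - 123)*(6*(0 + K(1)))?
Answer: 0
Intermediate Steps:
(2 - 123)*(6*(0 + K(1))) = (2 - 123)*(6*(0 + 1*(-1 + 1))) = -726*(0 + 1*0) = -726*(0 + 0) = -726*0 = -121*0 = 0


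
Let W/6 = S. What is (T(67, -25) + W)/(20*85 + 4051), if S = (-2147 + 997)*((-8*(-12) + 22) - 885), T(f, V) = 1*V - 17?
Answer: 1764086/1917 ≈ 920.23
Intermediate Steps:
T(f, V) = -17 + V (T(f, V) = V - 17 = -17 + V)
S = 882050 (S = -1150*((96 + 22) - 885) = -1150*(118 - 885) = -1150*(-767) = 882050)
W = 5292300 (W = 6*882050 = 5292300)
(T(67, -25) + W)/(20*85 + 4051) = ((-17 - 25) + 5292300)/(20*85 + 4051) = (-42 + 5292300)/(1700 + 4051) = 5292258/5751 = 5292258*(1/5751) = 1764086/1917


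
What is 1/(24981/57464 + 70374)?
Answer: 5224/367636047 ≈ 1.4210e-5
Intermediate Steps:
1/(24981/57464 + 70374) = 1/(24981*(1/57464) + 70374) = 1/(2271/5224 + 70374) = 1/(367636047/5224) = 5224/367636047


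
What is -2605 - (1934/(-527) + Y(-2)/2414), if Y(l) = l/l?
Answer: -194667973/74834 ≈ -2601.3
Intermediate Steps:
Y(l) = 1
-2605 - (1934/(-527) + Y(-2)/2414) = -2605 - (1934/(-527) + 1/2414) = -2605 - (1934*(-1/527) + 1*(1/2414)) = -2605 - (-1934/527 + 1/2414) = -2605 - 1*(-274597/74834) = -2605 + 274597/74834 = -194667973/74834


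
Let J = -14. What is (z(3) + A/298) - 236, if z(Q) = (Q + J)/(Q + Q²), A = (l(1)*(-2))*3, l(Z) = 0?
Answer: -2843/12 ≈ -236.92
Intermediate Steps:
A = 0 (A = (0*(-2))*3 = 0*3 = 0)
z(Q) = (-14 + Q)/(Q + Q²) (z(Q) = (Q - 14)/(Q + Q²) = (-14 + Q)/(Q + Q²))
(z(3) + A/298) - 236 = ((-14 + 3)/(3*(1 + 3)) + 0/298) - 236 = ((⅓)*(-11)/4 + 0*(1/298)) - 236 = ((⅓)*(¼)*(-11) + 0) - 236 = (-11/12 + 0) - 236 = -11/12 - 236 = -2843/12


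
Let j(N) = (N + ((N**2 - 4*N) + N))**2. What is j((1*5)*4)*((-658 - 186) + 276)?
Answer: -73612800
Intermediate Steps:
j(N) = (N**2 - 2*N)**2 (j(N) = (N + (N**2 - 3*N))**2 = (N**2 - 2*N)**2)
j((1*5)*4)*((-658 - 186) + 276) = (((1*5)*4)**2*(-2 + (1*5)*4)**2)*((-658 - 186) + 276) = ((5*4)**2*(-2 + 5*4)**2)*(-844 + 276) = (20**2*(-2 + 20)**2)*(-568) = (400*18**2)*(-568) = (400*324)*(-568) = 129600*(-568) = -73612800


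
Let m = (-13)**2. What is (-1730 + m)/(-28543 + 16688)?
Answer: 1561/11855 ≈ 0.13167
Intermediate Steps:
m = 169
(-1730 + m)/(-28543 + 16688) = (-1730 + 169)/(-28543 + 16688) = -1561/(-11855) = -1561*(-1/11855) = 1561/11855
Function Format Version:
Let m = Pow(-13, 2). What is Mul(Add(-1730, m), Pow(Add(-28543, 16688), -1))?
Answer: Rational(1561, 11855) ≈ 0.13167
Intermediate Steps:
m = 169
Mul(Add(-1730, m), Pow(Add(-28543, 16688), -1)) = Mul(Add(-1730, 169), Pow(Add(-28543, 16688), -1)) = Mul(-1561, Pow(-11855, -1)) = Mul(-1561, Rational(-1, 11855)) = Rational(1561, 11855)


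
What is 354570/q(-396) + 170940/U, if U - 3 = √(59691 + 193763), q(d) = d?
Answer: -3002235679/3345474 + 34188*√253454/50689 ≈ -557.85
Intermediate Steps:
U = 3 + √253454 (U = 3 + √(59691 + 193763) = 3 + √253454 ≈ 506.44)
354570/q(-396) + 170940/U = 354570/(-396) + 170940/(3 + √253454) = 354570*(-1/396) + 170940/(3 + √253454) = -59095/66 + 170940/(3 + √253454)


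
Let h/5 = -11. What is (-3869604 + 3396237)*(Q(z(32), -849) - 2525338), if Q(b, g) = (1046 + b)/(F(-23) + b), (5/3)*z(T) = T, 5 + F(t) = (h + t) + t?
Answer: 259405593627303/217 ≈ 1.1954e+12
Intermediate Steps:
h = -55 (h = 5*(-11) = -55)
F(t) = -60 + 2*t (F(t) = -5 + ((-55 + t) + t) = -5 + (-55 + 2*t) = -60 + 2*t)
z(T) = 3*T/5
Q(b, g) = (1046 + b)/(-106 + b) (Q(b, g) = (1046 + b)/((-60 + 2*(-23)) + b) = (1046 + b)/((-60 - 46) + b) = (1046 + b)/(-106 + b))
(-3869604 + 3396237)*(Q(z(32), -849) - 2525338) = (-3869604 + 3396237)*((1046 + (⅗)*32)/(-106 + (⅗)*32) - 2525338) = -473367*((1046 + 96/5)/(-106 + 96/5) - 2525338) = -473367*((5326/5)/(-434/5) - 2525338) = -473367*(-5/434*5326/5 - 2525338) = -473367*(-2663/217 - 2525338) = -473367*(-548001009/217) = 259405593627303/217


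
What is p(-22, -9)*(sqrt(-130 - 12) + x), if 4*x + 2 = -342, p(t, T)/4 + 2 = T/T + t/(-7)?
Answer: -5160/7 + 60*I*sqrt(142)/7 ≈ -737.14 + 102.14*I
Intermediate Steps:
p(t, T) = -4 - 4*t/7 (p(t, T) = -8 + 4*(T/T + t/(-7)) = -8 + 4*(1 + t*(-1/7)) = -8 + 4*(1 - t/7) = -8 + (4 - 4*t/7) = -4 - 4*t/7)
x = -86 (x = -1/2 + (1/4)*(-342) = -1/2 - 171/2 = -86)
p(-22, -9)*(sqrt(-130 - 12) + x) = (-4 - 4/7*(-22))*(sqrt(-130 - 12) - 86) = (-4 + 88/7)*(sqrt(-142) - 86) = 60*(I*sqrt(142) - 86)/7 = 60*(-86 + I*sqrt(142))/7 = -5160/7 + 60*I*sqrt(142)/7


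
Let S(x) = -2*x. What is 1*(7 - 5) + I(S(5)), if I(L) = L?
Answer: -8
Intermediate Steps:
1*(7 - 5) + I(S(5)) = 1*(7 - 5) - 2*5 = 1*2 - 10 = 2 - 10 = -8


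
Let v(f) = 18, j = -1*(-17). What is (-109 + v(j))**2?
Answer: 8281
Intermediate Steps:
j = 17
(-109 + v(j))**2 = (-109 + 18)**2 = (-91)**2 = 8281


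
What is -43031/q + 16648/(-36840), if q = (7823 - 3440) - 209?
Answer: -206843849/19221270 ≈ -10.761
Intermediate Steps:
q = 4174 (q = 4383 - 209 = 4174)
-43031/q + 16648/(-36840) = -43031/4174 + 16648/(-36840) = -43031*1/4174 + 16648*(-1/36840) = -43031/4174 - 2081/4605 = -206843849/19221270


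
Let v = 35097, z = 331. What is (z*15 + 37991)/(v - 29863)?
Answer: 21478/2617 ≈ 8.2071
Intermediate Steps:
(z*15 + 37991)/(v - 29863) = (331*15 + 37991)/(35097 - 29863) = (4965 + 37991)/5234 = 42956*(1/5234) = 21478/2617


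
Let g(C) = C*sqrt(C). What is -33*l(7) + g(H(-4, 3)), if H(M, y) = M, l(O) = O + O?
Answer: -462 - 8*I ≈ -462.0 - 8.0*I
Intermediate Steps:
l(O) = 2*O
g(C) = C**(3/2)
-33*l(7) + g(H(-4, 3)) = -66*7 + (-4)**(3/2) = -33*14 - 8*I = -462 - 8*I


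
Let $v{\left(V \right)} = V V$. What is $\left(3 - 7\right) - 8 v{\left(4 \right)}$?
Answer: $-132$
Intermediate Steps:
$v{\left(V \right)} = V^{2}$
$\left(3 - 7\right) - 8 v{\left(4 \right)} = \left(3 - 7\right) - 8 \cdot 4^{2} = \left(3 - 7\right) - 128 = -4 - 128 = -132$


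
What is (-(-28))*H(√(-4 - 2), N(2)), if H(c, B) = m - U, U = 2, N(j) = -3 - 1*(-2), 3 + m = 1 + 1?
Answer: -84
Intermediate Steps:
m = -1 (m = -3 + (1 + 1) = -3 + 2 = -1)
N(j) = -1 (N(j) = -3 + 2 = -1)
H(c, B) = -3 (H(c, B) = -1 - 1*2 = -1 - 2 = -3)
(-(-28))*H(√(-4 - 2), N(2)) = -(-28)*(-3) = -7*(-4)*(-3) = 28*(-3) = -84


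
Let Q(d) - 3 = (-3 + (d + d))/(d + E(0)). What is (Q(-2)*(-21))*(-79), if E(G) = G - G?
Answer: 21567/2 ≈ 10784.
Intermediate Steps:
E(G) = 0
Q(d) = 3 + (-3 + 2*d)/d (Q(d) = 3 + (-3 + (d + d))/(d + 0) = 3 + (-3 + 2*d)/d)
(Q(-2)*(-21))*(-79) = ((5 - 3/(-2))*(-21))*(-79) = ((5 - 3*(-½))*(-21))*(-79) = ((5 + 3/2)*(-21))*(-79) = ((13/2)*(-21))*(-79) = -273/2*(-79) = 21567/2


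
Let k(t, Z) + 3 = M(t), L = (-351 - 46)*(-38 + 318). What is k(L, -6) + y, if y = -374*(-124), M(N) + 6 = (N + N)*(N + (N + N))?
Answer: 74139319967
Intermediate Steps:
L = -111160 (L = -397*280 = -111160)
M(N) = -6 + 6*N² (M(N) = -6 + (N + N)*(N + (N + N)) = -6 + (2*N)*(N + 2*N) = -6 + (2*N)*(3*N) = -6 + 6*N²)
y = 46376
k(t, Z) = -9 + 6*t² (k(t, Z) = -3 + (-6 + 6*t²) = -9 + 6*t²)
k(L, -6) + y = (-9 + 6*(-111160)²) + 46376 = (-9 + 6*12356545600) + 46376 = (-9 + 74139273600) + 46376 = 74139273591 + 46376 = 74139319967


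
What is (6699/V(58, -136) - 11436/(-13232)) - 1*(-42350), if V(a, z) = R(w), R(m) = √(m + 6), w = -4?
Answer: 140096659/3308 + 6699*√2/2 ≈ 47088.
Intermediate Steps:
R(m) = √(6 + m)
V(a, z) = √2 (V(a, z) = √(6 - 4) = √2)
(6699/V(58, -136) - 11436/(-13232)) - 1*(-42350) = (6699/(√2) - 11436/(-13232)) - 1*(-42350) = (6699*(√2/2) - 11436*(-1/13232)) + 42350 = (6699*√2/2 + 2859/3308) + 42350 = (2859/3308 + 6699*√2/2) + 42350 = 140096659/3308 + 6699*√2/2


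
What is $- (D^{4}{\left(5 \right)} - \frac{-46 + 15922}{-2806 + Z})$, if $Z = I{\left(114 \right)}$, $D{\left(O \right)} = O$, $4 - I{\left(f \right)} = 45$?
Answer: $- \frac{598417}{949} \approx -630.58$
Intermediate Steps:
$I{\left(f \right)} = -41$ ($I{\left(f \right)} = 4 - 45 = -41$)
$Z = -41$
$- (D^{4}{\left(5 \right)} - \frac{-46 + 15922}{-2806 + Z}) = - (5^{4} - \frac{-46 + 15922}{-2806 - 41}) = - (625 - \frac{15876}{-2847}) = - (625 - 15876 \left(- \frac{1}{2847}\right)) = - (625 - - \frac{5292}{949}) = - (625 + \frac{5292}{949}) = \left(-1\right) \frac{598417}{949} = - \frac{598417}{949}$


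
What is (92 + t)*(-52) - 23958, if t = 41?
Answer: -30874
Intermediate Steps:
(92 + t)*(-52) - 23958 = (92 + 41)*(-52) - 23958 = 133*(-52) - 23958 = -6916 - 23958 = -30874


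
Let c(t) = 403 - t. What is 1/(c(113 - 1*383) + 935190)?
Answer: 1/935863 ≈ 1.0685e-6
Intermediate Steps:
1/(c(113 - 1*383) + 935190) = 1/((403 - (113 - 1*383)) + 935190) = 1/((403 - (113 - 383)) + 935190) = 1/((403 - 1*(-270)) + 935190) = 1/((403 + 270) + 935190) = 1/(673 + 935190) = 1/935863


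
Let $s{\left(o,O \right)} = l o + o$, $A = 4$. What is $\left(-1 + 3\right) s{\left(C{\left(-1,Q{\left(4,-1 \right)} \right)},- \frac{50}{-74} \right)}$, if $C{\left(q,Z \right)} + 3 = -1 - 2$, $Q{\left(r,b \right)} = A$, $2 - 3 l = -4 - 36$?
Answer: $-180$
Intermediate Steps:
$l = 14$ ($l = \frac{2}{3} - \frac{-4 - 36}{3} = \frac{2}{3} - - \frac{40}{3} = \frac{2}{3} + \frac{40}{3} = 14$)
$Q{\left(r,b \right)} = 4$
$C{\left(q,Z \right)} = -6$ ($C{\left(q,Z \right)} = -3 - 3 = -6$)
$s{\left(o,O \right)} = 15 o$ ($s{\left(o,O \right)} = 14 o + o = 15 o$)
$\left(-1 + 3\right) s{\left(C{\left(-1,Q{\left(4,-1 \right)} \right)},- \frac{50}{-74} \right)} = \left(-1 + 3\right) 15 \left(-6\right) = 2 \left(-90\right) = -180$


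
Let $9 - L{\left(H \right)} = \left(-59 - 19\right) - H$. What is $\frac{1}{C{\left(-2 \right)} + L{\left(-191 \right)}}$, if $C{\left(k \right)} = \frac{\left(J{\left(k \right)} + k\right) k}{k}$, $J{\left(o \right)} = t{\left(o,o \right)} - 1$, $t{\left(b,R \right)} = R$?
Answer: $- \frac{1}{109} \approx -0.0091743$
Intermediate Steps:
$L{\left(H \right)} = 87 + H$ ($L{\left(H \right)} = 9 - \left(\left(-59 - 19\right) - H\right) = 9 - \left(-78 - H\right) = 9 + \left(78 + H\right) = 87 + H$)
$J{\left(o \right)} = -1 + o$ ($J{\left(o \right)} = o - 1 = -1 + o$)
$C{\left(k \right)} = -1 + 2 k$ ($C{\left(k \right)} = \frac{\left(\left(-1 + k\right) + k\right) k}{k} = \frac{\left(-1 + 2 k\right) k}{k} = \frac{k \left(-1 + 2 k\right)}{k} = -1 + 2 k$)
$\frac{1}{C{\left(-2 \right)} + L{\left(-191 \right)}} = \frac{1}{\left(-1 + 2 \left(-2\right)\right) + \left(87 - 191\right)} = \frac{1}{\left(-1 - 4\right) - 104} = \frac{1}{-5 - 104} = \frac{1}{-109} = - \frac{1}{109}$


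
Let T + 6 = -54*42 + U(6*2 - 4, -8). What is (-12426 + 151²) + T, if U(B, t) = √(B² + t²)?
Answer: 8101 + 8*√2 ≈ 8112.3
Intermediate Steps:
T = -2274 + 8*√2 (T = -6 + (-54*42 + √((6*2 - 4)² + (-8)²)) = -6 + (-2268 + √((12 - 4)² + 64)) = -6 + (-2268 + √(8² + 64)) = -6 + (-2268 + √(64 + 64)) = -6 + (-2268 + √128) = -6 + (-2268 + 8*√2) = -2274 + 8*√2 ≈ -2262.7)
(-12426 + 151²) + T = (-12426 + 151²) + (-2274 + 8*√2) = (-12426 + 22801) + (-2274 + 8*√2) = 10375 + (-2274 + 8*√2) = 8101 + 8*√2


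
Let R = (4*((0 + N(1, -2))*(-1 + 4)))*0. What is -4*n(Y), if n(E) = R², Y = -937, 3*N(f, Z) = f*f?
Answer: 0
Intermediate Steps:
N(f, Z) = f²/3 (N(f, Z) = (f*f)/3 = f²/3)
R = 0 (R = (4*((0 + (⅓)*1²)*(-1 + 4)))*0 = (4*((0 + (⅓)*1)*3))*0 = (4*((0 + ⅓)*3))*0 = (4*((⅓)*3))*0 = (4*1)*0 = 4*0 = 0)
n(E) = 0 (n(E) = 0² = 0)
-4*n(Y) = -4*0 = 0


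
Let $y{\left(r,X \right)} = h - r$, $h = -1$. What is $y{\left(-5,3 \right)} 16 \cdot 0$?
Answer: $0$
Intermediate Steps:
$y{\left(r,X \right)} = -1 - r$
$y{\left(-5,3 \right)} 16 \cdot 0 = \left(-1 - -5\right) 16 \cdot 0 = \left(-1 + 5\right) 16 \cdot 0 = 4 \cdot 16 \cdot 0 = 64 \cdot 0 = 0$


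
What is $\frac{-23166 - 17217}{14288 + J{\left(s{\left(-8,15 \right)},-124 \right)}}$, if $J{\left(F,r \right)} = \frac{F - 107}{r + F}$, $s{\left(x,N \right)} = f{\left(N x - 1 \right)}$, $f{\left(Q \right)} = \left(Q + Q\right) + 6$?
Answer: $- \frac{14537880}{5144023} \approx -2.8262$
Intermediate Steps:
$f{\left(Q \right)} = 6 + 2 Q$ ($f{\left(Q \right)} = 2 Q + 6 = 6 + 2 Q$)
$s{\left(x,N \right)} = 4 + 2 N x$ ($s{\left(x,N \right)} = 6 + 2 \left(N x - 1\right) = 6 + 2 \left(-1 + N x\right) = 6 + \left(-2 + 2 N x\right) = 4 + 2 N x$)
$J{\left(F,r \right)} = \frac{-107 + F}{F + r}$
$\frac{-23166 - 17217}{14288 + J{\left(s{\left(-8,15 \right)},-124 \right)}} = \frac{-23166 - 17217}{14288 + \frac{-107 + \left(4 + 2 \cdot 15 \left(-8\right)\right)}{\left(4 + 2 \cdot 15 \left(-8\right)\right) - 124}} = - \frac{40383}{14288 + \frac{-107 + \left(4 - 240\right)}{\left(4 - 240\right) - 124}} = - \frac{40383}{14288 + \frac{-107 - 236}{-236 - 124}} = - \frac{40383}{14288 + \frac{1}{-360} \left(-343\right)} = - \frac{40383}{14288 - - \frac{343}{360}} = - \frac{40383}{14288 + \frac{343}{360}} = - \frac{40383}{\frac{5144023}{360}} = \left(-40383\right) \frac{360}{5144023} = - \frac{14537880}{5144023}$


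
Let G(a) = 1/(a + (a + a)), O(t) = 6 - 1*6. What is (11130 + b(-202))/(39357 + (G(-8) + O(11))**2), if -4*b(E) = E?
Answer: 6439968/22669633 ≈ 0.28408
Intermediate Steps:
b(E) = -E/4
O(t) = 0 (O(t) = 6 - 6 = 0)
G(a) = 1/(3*a) (G(a) = 1/(a + 2*a) = 1/(3*a))
(11130 + b(-202))/(39357 + (G(-8) + O(11))**2) = (11130 - 1/4*(-202))/(39357 + ((1/3)/(-8) + 0)**2) = (11130 + 101/2)/(39357 + ((1/3)*(-1/8) + 0)**2) = 22361/(2*(39357 + (-1/24 + 0)**2)) = 22361/(2*(39357 + (-1/24)**2)) = 22361/(2*(39357 + 1/576)) = 22361/(2*(22669633/576)) = (22361/2)*(576/22669633) = 6439968/22669633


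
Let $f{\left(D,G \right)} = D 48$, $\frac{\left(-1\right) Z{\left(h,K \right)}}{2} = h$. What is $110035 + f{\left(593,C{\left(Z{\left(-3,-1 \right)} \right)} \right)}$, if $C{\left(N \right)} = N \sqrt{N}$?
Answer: $138499$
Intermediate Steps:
$Z{\left(h,K \right)} = - 2 h$
$C{\left(N \right)} = N^{\frac{3}{2}}$
$f{\left(D,G \right)} = 48 D$
$110035 + f{\left(593,C{\left(Z{\left(-3,-1 \right)} \right)} \right)} = 110035 + 48 \cdot 593 = 110035 + 28464 = 138499$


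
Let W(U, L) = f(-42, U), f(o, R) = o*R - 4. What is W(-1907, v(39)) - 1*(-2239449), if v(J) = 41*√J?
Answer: 2319539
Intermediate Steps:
f(o, R) = -4 + R*o (f(o, R) = R*o - 4 = -4 + R*o)
W(U, L) = -4 - 42*U (W(U, L) = -4 + U*(-42) = -4 - 42*U)
W(-1907, v(39)) - 1*(-2239449) = (-4 - 42*(-1907)) - 1*(-2239449) = (-4 + 80094) + 2239449 = 80090 + 2239449 = 2319539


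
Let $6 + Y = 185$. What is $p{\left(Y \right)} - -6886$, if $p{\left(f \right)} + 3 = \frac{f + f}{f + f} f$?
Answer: $7062$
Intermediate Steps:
$Y = 179$ ($Y = -6 + 185 = 179$)
$p{\left(f \right)} = -3 + f$ ($p{\left(f \right)} = -3 + \frac{f + f}{f + f} f = -3 + \frac{2 f}{2 f} f = -3 + 2 f \frac{1}{2 f} f = -3 + 1 f = -3 + f$)
$p{\left(Y \right)} - -6886 = \left(-3 + 179\right) - -6886 = 176 + 6886 = 7062$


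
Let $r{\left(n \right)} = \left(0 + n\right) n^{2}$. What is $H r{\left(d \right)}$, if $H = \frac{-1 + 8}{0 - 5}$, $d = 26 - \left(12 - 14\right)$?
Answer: $- \frac{153664}{5} \approx -30733.0$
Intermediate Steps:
$d = 28$ ($d = 26 - \left(12 - 14\right) = 26 - -2 = 26 + 2 = 28$)
$r{\left(n \right)} = n^{3}$ ($r{\left(n \right)} = n n^{2} = n^{3}$)
$H = - \frac{7}{5}$ ($H = \frac{7}{-5} = 7 \left(- \frac{1}{5}\right) = - \frac{7}{5} \approx -1.4$)
$H r{\left(d \right)} = - \frac{7 \cdot 28^{3}}{5} = \left(- \frac{7}{5}\right) 21952 = - \frac{153664}{5}$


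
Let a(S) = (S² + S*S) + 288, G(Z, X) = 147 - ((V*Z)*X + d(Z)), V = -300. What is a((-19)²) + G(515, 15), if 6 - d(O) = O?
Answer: 2579086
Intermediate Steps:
d(O) = 6 - O
G(Z, X) = 141 + Z + 300*X*Z (G(Z, X) = 147 - ((-300*Z)*X + (6 - Z)) = 147 - (-300*X*Z + (6 - Z)) = 147 - (6 - Z - 300*X*Z) = 147 + (-6 + Z + 300*X*Z) = 141 + Z + 300*X*Z)
a(S) = 288 + 2*S² (a(S) = (S² + S²) + 288 = 2*S² + 288 = 288 + 2*S²)
a((-19)²) + G(515, 15) = (288 + 2*((-19)²)²) + (141 + 515 + 300*15*515) = (288 + 2*361²) + (141 + 515 + 2317500) = (288 + 2*130321) + 2318156 = (288 + 260642) + 2318156 = 260930 + 2318156 = 2579086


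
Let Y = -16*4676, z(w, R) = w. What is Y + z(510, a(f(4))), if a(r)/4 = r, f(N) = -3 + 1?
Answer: -74306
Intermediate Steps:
f(N) = -2
a(r) = 4*r
Y = -74816
Y + z(510, a(f(4))) = -74816 + 510 = -74306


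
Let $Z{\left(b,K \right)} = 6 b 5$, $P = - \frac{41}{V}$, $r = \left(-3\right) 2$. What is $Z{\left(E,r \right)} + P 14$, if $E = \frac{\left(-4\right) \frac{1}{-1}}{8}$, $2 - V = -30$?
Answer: $- \frac{47}{16} \approx -2.9375$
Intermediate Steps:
$V = 32$ ($V = 2 - -30 = 2 + 30 = 32$)
$E = \frac{1}{2}$ ($E = \left(-4\right) \left(-1\right) \frac{1}{8} = 4 \cdot \frac{1}{8} = \frac{1}{2} \approx 0.5$)
$r = -6$
$P = - \frac{41}{32} \approx -1.2813$
$Z{\left(b,K \right)} = 30 b$
$Z{\left(E,r \right)} + P 14 = 30 \cdot \frac{1}{2} - \frac{287}{16} = 15 - \frac{287}{16} = - \frac{47}{16}$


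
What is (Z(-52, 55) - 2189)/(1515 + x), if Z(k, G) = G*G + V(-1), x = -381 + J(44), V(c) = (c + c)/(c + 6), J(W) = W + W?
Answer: 2089/3055 ≈ 0.68380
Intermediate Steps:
J(W) = 2*W
V(c) = 2*c/(6 + c) (V(c) = (2*c)/(6 + c) = 2*c/(6 + c))
x = -293 (x = -381 + 2*44 = -381 + 88 = -293)
Z(k, G) = -⅖ + G² (Z(k, G) = G*G + 2*(-1)/(6 - 1) = G² + 2*(-1)/5 = G² + 2*(-1)*(⅕) = G² - ⅖ = -⅖ + G²)
(Z(-52, 55) - 2189)/(1515 + x) = ((-⅖ + 55²) - 2189)/(1515 - 293) = ((-⅖ + 3025) - 2189)/1222 = (15123/5 - 2189)*(1/1222) = (4178/5)*(1/1222) = 2089/3055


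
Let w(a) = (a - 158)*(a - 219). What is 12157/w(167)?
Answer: -12157/468 ≈ -25.977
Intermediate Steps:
w(a) = (-219 + a)*(-158 + a) (w(a) = (-158 + a)*(-219 + a) = (-219 + a)*(-158 + a))
12157/w(167) = 12157/(34602 + 167² - 377*167) = 12157/(34602 + 27889 - 62959) = 12157/(-468) = 12157*(-1/468) = -12157/468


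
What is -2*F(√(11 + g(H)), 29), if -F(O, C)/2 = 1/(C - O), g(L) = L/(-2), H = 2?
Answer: 116/831 + 4*√10/831 ≈ 0.15481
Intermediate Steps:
g(L) = -L/2 (g(L) = L*(-½) = -L/2)
F(O, C) = -2/(C - O)
-2*F(√(11 + g(H)), 29) = -(-4)/(29 - √(11 - ½*2)) = -(-4)/(29 - √(11 - 1)) = -(-4)/(29 - √10) = 4/(29 - √10)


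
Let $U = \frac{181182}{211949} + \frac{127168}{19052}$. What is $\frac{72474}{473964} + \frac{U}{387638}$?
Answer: $\frac{2363711393323732565}{15456188566828931482} \approx 0.15293$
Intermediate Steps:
$U = \frac{7601252474}{1009513087}$ ($U = 181182 \cdot \frac{1}{211949} + 127168 \cdot \frac{1}{19052} = \frac{181182}{211949} + \frac{31792}{4763} = \frac{7601252474}{1009513087} \approx 7.5296$)
$\frac{72474}{473964} + \frac{U}{387638} = \frac{72474}{473964} + \frac{7601252474}{1009513087 \cdot 387638} = 72474 \cdot \frac{1}{473964} + \frac{7601252474}{1009513087} \cdot \frac{1}{387638} = \frac{12079}{78994} + \frac{3800626237}{195662817009253} = \frac{2363711393323732565}{15456188566828931482}$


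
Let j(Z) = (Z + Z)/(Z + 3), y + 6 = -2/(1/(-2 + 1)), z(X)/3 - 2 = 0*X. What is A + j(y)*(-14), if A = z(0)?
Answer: -106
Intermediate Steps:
z(X) = 6 (z(X) = 6 + 3*(0*X) = 6 + 3*0 = 6 + 0 = 6)
y = -4 (y = -6 - 2/(1/(-2 + 1)) = -6 - 2/(1/(-1)) = -6 - 2/(-1) = -6 - 2*(-1) = -6 + 2 = -4)
j(Z) = 2*Z/(3 + Z) (j(Z) = (2*Z)/(3 + Z) = 2*Z/(3 + Z))
A = 6
A + j(y)*(-14) = 6 + (2*(-4)/(3 - 4))*(-14) = 6 + (2*(-4)/(-1))*(-14) = 6 + (2*(-4)*(-1))*(-14) = 6 + 8*(-14) = 6 - 112 = -106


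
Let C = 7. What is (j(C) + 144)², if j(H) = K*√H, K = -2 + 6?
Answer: 20848 + 1152*√7 ≈ 23896.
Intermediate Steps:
K = 4
j(H) = 4*√H
(j(C) + 144)² = (4*√7 + 144)² = (144 + 4*√7)²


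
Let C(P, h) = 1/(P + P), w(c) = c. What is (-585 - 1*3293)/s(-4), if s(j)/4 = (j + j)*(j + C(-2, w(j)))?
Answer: -1939/68 ≈ -28.515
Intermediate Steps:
C(P, h) = 1/(2*P)
s(j) = 8*j*(-1/4 + j) (s(j) = 4*((j + j)*(j + (1/2)/(-2))) = 4*((2*j)*(j + (1/2)*(-1/2))) = 4*((2*j)*(j - 1/4)) = 4*((2*j)*(-1/4 + j)) = 4*(2*j*(-1/4 + j)) = 8*j*(-1/4 + j))
(-585 - 1*3293)/s(-4) = (-585 - 1*3293)/((2*(-4)*(-1 + 4*(-4)))) = (-585 - 3293)/((2*(-4)*(-1 - 16))) = -3878/(2*(-4)*(-17)) = -3878/136 = -3878*1/136 = -1939/68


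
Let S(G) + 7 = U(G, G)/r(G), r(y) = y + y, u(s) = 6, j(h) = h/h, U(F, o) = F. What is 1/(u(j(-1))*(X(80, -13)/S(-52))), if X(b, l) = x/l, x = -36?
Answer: -169/432 ≈ -0.39120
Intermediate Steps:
X(b, l) = -36/l
j(h) = 1
r(y) = 2*y
S(G) = -13/2 (S(G) = -7 + G/((2*G)) = -7 + G*(1/(2*G)) = -7 + 1/2 = -13/2)
1/(u(j(-1))*(X(80, -13)/S(-52))) = 1/(6*((-36/(-13))/(-13/2))) = 1/(6*(-36*(-1/13)*(-2/13))) = 1/(6*((36/13)*(-2/13))) = 1/(6*(-72/169)) = 1/(-432/169) = -169/432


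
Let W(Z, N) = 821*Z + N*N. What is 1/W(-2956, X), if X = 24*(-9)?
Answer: -1/2380220 ≈ -4.2013e-7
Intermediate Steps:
X = -216
W(Z, N) = N**2 + 821*Z (W(Z, N) = 821*Z + N**2 = N**2 + 821*Z)
1/W(-2956, X) = 1/((-216)**2 + 821*(-2956)) = 1/(46656 - 2426876) = 1/(-2380220) = -1/2380220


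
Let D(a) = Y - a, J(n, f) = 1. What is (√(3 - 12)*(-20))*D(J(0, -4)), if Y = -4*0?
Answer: 60*I ≈ 60.0*I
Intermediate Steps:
Y = 0
D(a) = -a (D(a) = 0 - a = -a)
(√(3 - 12)*(-20))*D(J(0, -4)) = (√(3 - 12)*(-20))*(-1*1) = (√(-9)*(-20))*(-1) = ((3*I)*(-20))*(-1) = -60*I*(-1) = 60*I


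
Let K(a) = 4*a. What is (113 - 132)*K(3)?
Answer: -228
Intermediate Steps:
(113 - 132)*K(3) = (113 - 132)*(4*3) = -19*12 = -228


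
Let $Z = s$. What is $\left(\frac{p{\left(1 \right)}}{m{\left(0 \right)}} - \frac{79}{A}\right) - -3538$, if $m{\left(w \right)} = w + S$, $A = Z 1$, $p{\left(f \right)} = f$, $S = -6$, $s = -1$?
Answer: $\frac{21701}{6} \approx 3616.8$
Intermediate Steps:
$Z = -1$
$A = -1$ ($A = \left(-1\right) 1 = -1$)
$m{\left(w \right)} = -6 + w$ ($m{\left(w \right)} = w - 6 = -6 + w$)
$\left(\frac{p{\left(1 \right)}}{m{\left(0 \right)}} - \frac{79}{A}\right) - -3538 = \left(1 \frac{1}{-6 + 0} - \frac{79}{-1}\right) - -3538 = \left(1 \frac{1}{-6} - -79\right) + 3538 = \left(1 \left(- \frac{1}{6}\right) + 79\right) + 3538 = \left(- \frac{1}{6} + 79\right) + 3538 = \frac{473}{6} + 3538 = \frac{21701}{6}$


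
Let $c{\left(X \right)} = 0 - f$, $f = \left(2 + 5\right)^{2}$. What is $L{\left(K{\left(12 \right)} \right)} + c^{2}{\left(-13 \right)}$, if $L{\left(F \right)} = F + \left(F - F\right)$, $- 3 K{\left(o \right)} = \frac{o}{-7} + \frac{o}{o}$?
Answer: $\frac{50426}{21} \approx 2401.2$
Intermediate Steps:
$K{\left(o \right)} = - \frac{1}{3} + \frac{o}{21}$ ($K{\left(o \right)} = - \frac{\frac{o}{-7} + \frac{o}{o}}{3} = - \frac{o \left(- \frac{1}{7}\right) + 1}{3} = - \frac{- \frac{o}{7} + 1}{3} = - \frac{1 - \frac{o}{7}}{3} = - \frac{1}{3} + \frac{o}{21}$)
$f = 49$ ($f = 7^{2} = 49$)
$c{\left(X \right)} = -49$ ($c{\left(X \right)} = 0 - 49 = -49$)
$L{\left(F \right)} = F$ ($L{\left(F \right)} = F + 0 = F$)
$L{\left(K{\left(12 \right)} \right)} + c^{2}{\left(-13 \right)} = \left(- \frac{1}{3} + \frac{1}{21} \cdot 12\right) + \left(-49\right)^{2} = \left(- \frac{1}{3} + \frac{4}{7}\right) + 2401 = \frac{5}{21} + 2401 = \frac{50426}{21}$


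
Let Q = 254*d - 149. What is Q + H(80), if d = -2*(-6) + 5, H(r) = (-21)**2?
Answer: 4610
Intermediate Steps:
H(r) = 441
d = 17 (d = 12 + 5 = 17)
Q = 4169 (Q = 254*17 - 149 = 4318 - 149 = 4169)
Q + H(80) = 4169 + 441 = 4610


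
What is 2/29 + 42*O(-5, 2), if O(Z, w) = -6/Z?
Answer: 7318/145 ≈ 50.469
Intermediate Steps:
2/29 + 42*O(-5, 2) = 2/29 + 42*(-6/(-5)) = 2*(1/29) + 42*(-6*(-⅕)) = 2/29 + 42*(6/5) = 2/29 + 252/5 = 7318/145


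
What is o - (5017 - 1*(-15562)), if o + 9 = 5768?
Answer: -14820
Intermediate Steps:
o = 5759 (o = -9 + 5768 = 5759)
o - (5017 - 1*(-15562)) = 5759 - (5017 - 1*(-15562)) = 5759 - (5017 + 15562) = 5759 - 1*20579 = 5759 - 20579 = -14820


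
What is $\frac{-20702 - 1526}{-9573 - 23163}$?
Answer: $\frac{5557}{8184} \approx 0.67901$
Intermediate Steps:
$\frac{-20702 - 1526}{-9573 - 23163} = - \frac{22228}{-32736} = \left(-22228\right) \left(- \frac{1}{32736}\right) = \frac{5557}{8184}$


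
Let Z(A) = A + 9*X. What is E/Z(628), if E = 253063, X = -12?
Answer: 253063/520 ≈ 486.66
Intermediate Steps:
Z(A) = -108 + A (Z(A) = A + 9*(-12) = A - 108 = -108 + A)
E/Z(628) = 253063/(-108 + 628) = 253063/520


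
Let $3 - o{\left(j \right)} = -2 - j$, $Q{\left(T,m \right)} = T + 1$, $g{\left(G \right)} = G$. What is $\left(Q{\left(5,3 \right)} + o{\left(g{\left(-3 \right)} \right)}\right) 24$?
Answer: $192$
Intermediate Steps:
$Q{\left(T,m \right)} = 1 + T$
$o{\left(j \right)} = 5 + j$ ($o{\left(j \right)} = 3 - \left(-2 - j\right) = 3 + \left(2 + j\right) = 5 + j$)
$\left(Q{\left(5,3 \right)} + o{\left(g{\left(-3 \right)} \right)}\right) 24 = \left(\left(1 + 5\right) + \left(5 - 3\right)\right) 24 = \left(6 + 2\right) 24 = 8 \cdot 24 = 192$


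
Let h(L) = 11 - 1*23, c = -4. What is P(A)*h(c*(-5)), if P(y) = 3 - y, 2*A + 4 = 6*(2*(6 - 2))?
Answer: 228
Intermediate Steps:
A = 22 (A = -2 + (6*(2*(6 - 2)))/2 = -2 + (6*(2*4))/2 = -2 + (6*8)/2 = -2 + (1/2)*48 = -2 + 24 = 22)
h(L) = -12 (h(L) = 11 - 23 = -12)
P(A)*h(c*(-5)) = (3 - 1*22)*(-12) = (3 - 22)*(-12) = -19*(-12) = 228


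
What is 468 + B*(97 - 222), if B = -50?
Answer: 6718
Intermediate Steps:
468 + B*(97 - 222) = 468 - 50*(97 - 222) = 468 - 50*(-125) = 468 + 6250 = 6718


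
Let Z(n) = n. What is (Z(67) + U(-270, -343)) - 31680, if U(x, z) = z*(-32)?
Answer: -20637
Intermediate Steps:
U(x, z) = -32*z
(Z(67) + U(-270, -343)) - 31680 = (67 - 32*(-343)) - 31680 = (67 + 10976) - 31680 = 11043 - 31680 = -20637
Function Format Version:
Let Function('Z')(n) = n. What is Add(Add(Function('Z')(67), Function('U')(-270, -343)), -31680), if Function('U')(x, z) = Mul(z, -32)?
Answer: -20637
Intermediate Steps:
Function('U')(x, z) = Mul(-32, z)
Add(Add(Function('Z')(67), Function('U')(-270, -343)), -31680) = Add(Add(67, Mul(-32, -343)), -31680) = Add(Add(67, 10976), -31680) = Add(11043, -31680) = -20637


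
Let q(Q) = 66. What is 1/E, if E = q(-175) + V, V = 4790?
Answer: 1/4856 ≈ 0.00020593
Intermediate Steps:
E = 4856 (E = 66 + 4790 = 4856)
1/E = 1/4856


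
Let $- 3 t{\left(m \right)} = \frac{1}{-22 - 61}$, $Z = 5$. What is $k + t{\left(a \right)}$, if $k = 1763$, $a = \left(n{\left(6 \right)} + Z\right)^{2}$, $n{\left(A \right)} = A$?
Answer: $\frac{438988}{249} \approx 1763.0$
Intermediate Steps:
$a = 121$ ($a = \left(6 + 5\right)^{2} = 11^{2} = 121$)
$t{\left(m \right)} = \frac{1}{249}$ ($t{\left(m \right)} = - \frac{1}{3 \left(-22 - 61\right)} = - \frac{1}{3 \left(-83\right)} = \left(- \frac{1}{3}\right) \left(- \frac{1}{83}\right) = \frac{1}{249}$)
$k + t{\left(a \right)} = 1763 + \frac{1}{249} = \frac{438988}{249}$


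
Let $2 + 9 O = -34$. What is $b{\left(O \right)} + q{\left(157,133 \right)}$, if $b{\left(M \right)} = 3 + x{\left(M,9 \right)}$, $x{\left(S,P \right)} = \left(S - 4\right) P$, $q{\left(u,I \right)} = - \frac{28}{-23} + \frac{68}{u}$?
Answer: $- \frac{243199}{3611} \approx -67.349$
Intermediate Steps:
$q{\left(u,I \right)} = \frac{28}{23} + \frac{68}{u}$ ($q{\left(u,I \right)} = \left(-28\right) \left(- \frac{1}{23}\right) + \frac{68}{u} = \frac{28}{23} + \frac{68}{u}$)
$O = -4$ ($O = - \frac{2}{9} + \frac{1}{9} \left(-34\right) = - \frac{2}{9} - \frac{34}{9} = -4$)
$x{\left(S,P \right)} = P \left(-4 + S\right)$ ($x{\left(S,P \right)} = \left(-4 + S\right) P = P \left(-4 + S\right)$)
$b{\left(M \right)} = -33 + 9 M$ ($b{\left(M \right)} = 3 + 9 \left(-4 + M\right) = 3 + \left(-36 + 9 M\right) = -33 + 9 M$)
$b{\left(O \right)} + q{\left(157,133 \right)} = \left(-33 + 9 \left(-4\right)\right) + \left(\frac{28}{23} + \frac{68}{157}\right) = \left(-33 - 36\right) + \left(\frac{28}{23} + 68 \cdot \frac{1}{157}\right) = -69 + \left(\frac{28}{23} + \frac{68}{157}\right) = -69 + \frac{5960}{3611} = - \frac{243199}{3611}$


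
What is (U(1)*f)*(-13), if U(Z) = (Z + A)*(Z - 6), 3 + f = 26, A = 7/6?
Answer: 19435/6 ≈ 3239.2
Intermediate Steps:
A = 7/6 (A = 7*(⅙) = 7/6 ≈ 1.1667)
f = 23 (f = -3 + 26 = 23)
U(Z) = (-6 + Z)*(7/6 + Z) (U(Z) = (Z + 7/6)*(Z - 6) = (7/6 + Z)*(-6 + Z) = (-6 + Z)*(7/6 + Z))
(U(1)*f)*(-13) = ((-7 + 1² - 29/6*1)*23)*(-13) = ((-7 + 1 - 29/6)*23)*(-13) = -65/6*23*(-13) = -1495/6*(-13) = 19435/6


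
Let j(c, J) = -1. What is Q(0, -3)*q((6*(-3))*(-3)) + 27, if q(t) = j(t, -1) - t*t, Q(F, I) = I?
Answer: 8778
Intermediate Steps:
q(t) = -1 - t² (q(t) = -1 - t*t = -1 - t²)
Q(0, -3)*q((6*(-3))*(-3)) + 27 = -3*(-1 - ((6*(-3))*(-3))²) + 27 = -3*(-1 - (-18*(-3))²) + 27 = -3*(-1 - 1*54²) + 27 = -3*(-1 - 1*2916) + 27 = -3*(-1 - 2916) + 27 = -3*(-2917) + 27 = 8751 + 27 = 8778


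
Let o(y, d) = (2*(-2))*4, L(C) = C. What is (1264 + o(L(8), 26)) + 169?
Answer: 1417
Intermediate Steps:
o(y, d) = -16 (o(y, d) = -4*4 = -16)
(1264 + o(L(8), 26)) + 169 = (1264 - 16) + 169 = 1248 + 169 = 1417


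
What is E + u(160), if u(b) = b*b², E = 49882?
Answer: 4145882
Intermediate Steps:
u(b) = b³
E + u(160) = 49882 + 160³ = 49882 + 4096000 = 4145882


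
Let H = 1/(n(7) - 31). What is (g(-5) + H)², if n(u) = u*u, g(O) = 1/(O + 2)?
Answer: 25/324 ≈ 0.077160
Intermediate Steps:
g(O) = 1/(2 + O)
n(u) = u²
H = 1/18 (H = 1/(7² - 31) = 1/(49 - 31) = 1/18 ≈ 0.055556)
(g(-5) + H)² = (1/(2 - 5) + 1/18)² = (1/(-3) + 1/18)² = (-⅓ + 1/18)² = (-5/18)² = 25/324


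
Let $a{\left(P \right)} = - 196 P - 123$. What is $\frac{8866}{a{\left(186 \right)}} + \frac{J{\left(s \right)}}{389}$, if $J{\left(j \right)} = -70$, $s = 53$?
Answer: $- \frac{6009404}{14229231} \approx -0.42233$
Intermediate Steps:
$a{\left(P \right)} = -123 - 196 P$
$\frac{8866}{a{\left(186 \right)}} + \frac{J{\left(s \right)}}{389} = \frac{8866}{-123 - 36456} - \frac{70}{389} = \frac{8866}{-36579} - \frac{70}{389} = 8866 \left(- \frac{1}{36579}\right) - \frac{70}{389} = - \frac{8866}{36579} - \frac{70}{389} = - \frac{6009404}{14229231}$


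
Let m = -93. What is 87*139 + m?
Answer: 12000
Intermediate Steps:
87*139 + m = 87*139 - 93 = 12093 - 93 = 12000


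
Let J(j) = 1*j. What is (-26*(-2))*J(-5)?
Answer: -260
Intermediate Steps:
J(j) = j
(-26*(-2))*J(-5) = -26*(-2)*(-5) = 52*(-5) = -260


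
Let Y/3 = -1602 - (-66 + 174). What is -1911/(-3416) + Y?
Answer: -2503167/488 ≈ -5129.4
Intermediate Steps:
Y = -5130 (Y = 3*(-1602 - (-66 + 174)) = 3*(-1602 - 1*108) = 3*(-1602 - 108) = 3*(-1710) = -5130)
-1911/(-3416) + Y = -1911/(-3416) - 5130 = -1911*(-1/3416) - 5130 = 273/488 - 5130 = -2503167/488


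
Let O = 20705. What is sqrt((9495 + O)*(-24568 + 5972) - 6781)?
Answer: I*sqrt(561605981) ≈ 23698.0*I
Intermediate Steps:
sqrt((9495 + O)*(-24568 + 5972) - 6781) = sqrt((9495 + 20705)*(-24568 + 5972) - 6781) = sqrt(30200*(-18596) - 6781) = sqrt(-561599200 - 6781) = sqrt(-561605981) = I*sqrt(561605981)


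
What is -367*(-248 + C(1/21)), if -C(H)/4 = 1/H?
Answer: 121844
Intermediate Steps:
C(H) = -4/H
-367*(-248 + C(1/21)) = -367*(-248 - 4/(1/21)) = -367*(-248 - 4/1/21) = -367*(-248 - 4*21) = -367*(-248 - 84) = -367*(-332) = 121844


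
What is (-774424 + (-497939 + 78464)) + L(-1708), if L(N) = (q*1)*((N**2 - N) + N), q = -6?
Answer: -18697483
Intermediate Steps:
L(N) = -6*N**2 (L(N) = (-6*1)*((N**2 - N) + N) = -6*N**2)
(-774424 + (-497939 + 78464)) + L(-1708) = (-774424 + (-497939 + 78464)) - 6*(-1708)**2 = (-774424 - 419475) - 6*2917264 = -1193899 - 17503584 = -18697483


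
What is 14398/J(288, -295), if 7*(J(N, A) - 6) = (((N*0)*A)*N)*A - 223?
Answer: -100786/181 ≈ -556.83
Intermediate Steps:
J(N, A) = -181/7 (J(N, A) = 6 + ((((N*0)*A)*N)*A - 223)/7 = 6 + (((0*A)*N)*A - 223)/7 = 6 + ((0*N)*A - 223)/7 = 6 + (0*A - 223)/7 = 6 + (0 - 223)/7 = 6 + (⅐)*(-223) = 6 - 223/7 = -181/7)
14398/J(288, -295) = 14398/(-181/7) = 14398*(-7/181) = -100786/181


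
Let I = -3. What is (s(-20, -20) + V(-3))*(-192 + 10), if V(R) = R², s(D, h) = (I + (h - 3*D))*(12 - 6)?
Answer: -42042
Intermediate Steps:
s(D, h) = -18 - 18*D + 6*h (s(D, h) = (-3 + (h - 3*D))*(12 - 6) = (-3 + h - 3*D)*6 = -18 - 18*D + 6*h)
(s(-20, -20) + V(-3))*(-192 + 10) = ((-18 - 18*(-20) + 6*(-20)) + (-3)²)*(-192 + 10) = ((-18 + 360 - 120) + 9)*(-182) = (222 + 9)*(-182) = 231*(-182) = -42042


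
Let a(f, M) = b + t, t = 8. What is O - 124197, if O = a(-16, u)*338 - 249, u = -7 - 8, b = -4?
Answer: -123094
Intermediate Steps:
u = -15
a(f, M) = 4 (a(f, M) = -4 + 8 = 4)
O = 1103 (O = 4*338 - 249 = 1352 - 249 = 1103)
O - 124197 = 1103 - 124197 = -123094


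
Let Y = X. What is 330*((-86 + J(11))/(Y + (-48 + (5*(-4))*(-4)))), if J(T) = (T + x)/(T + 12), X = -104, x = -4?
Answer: 36135/92 ≈ 392.77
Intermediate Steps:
Y = -104
J(T) = (-4 + T)/(12 + T) (J(T) = (T - 4)/(T + 12) = (-4 + T)/(12 + T))
330*((-86 + J(11))/(Y + (-48 + (5*(-4))*(-4)))) = 330*((-86 + (-4 + 11)/(12 + 11))/(-104 + (-48 + (5*(-4))*(-4)))) = 330*((-86 + 7/23)/(-104 + (-48 - 20*(-4)))) = 330*((-86 + (1/23)*7)/(-104 + (-48 + 80))) = 330*((-86 + 7/23)/(-104 + 32)) = 330*(-1971/23/(-72)) = 330*(-1971/23*(-1/72)) = 330*(219/184) = 36135/92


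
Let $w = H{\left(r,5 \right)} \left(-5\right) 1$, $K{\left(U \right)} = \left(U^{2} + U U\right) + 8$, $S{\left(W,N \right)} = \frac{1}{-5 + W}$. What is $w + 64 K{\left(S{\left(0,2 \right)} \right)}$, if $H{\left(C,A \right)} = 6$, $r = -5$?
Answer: $\frac{12178}{25} \approx 487.12$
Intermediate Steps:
$K{\left(U \right)} = 8 + 2 U^{2}$ ($K{\left(U \right)} = \left(U^{2} + U^{2}\right) + 8 = 2 U^{2} + 8 = 8 + 2 U^{2}$)
$w = -30$ ($w = 6 \left(-5\right) 1 = \left(-30\right) 1 = -30$)
$w + 64 K{\left(S{\left(0,2 \right)} \right)} = -30 + 64 \left(8 + 2 \left(\frac{1}{-5 + 0}\right)^{2}\right) = -30 + 64 \left(8 + 2 \left(\frac{1}{-5}\right)^{2}\right) = -30 + 64 \left(8 + 2 \left(- \frac{1}{5}\right)^{2}\right) = -30 + 64 \left(8 + 2 \cdot \frac{1}{25}\right) = -30 + 64 \left(8 + \frac{2}{25}\right) = -30 + 64 \cdot \frac{202}{25} = -30 + \frac{12928}{25} = \frac{12178}{25}$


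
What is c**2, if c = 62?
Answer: 3844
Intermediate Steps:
c**2 = 62**2 = 3844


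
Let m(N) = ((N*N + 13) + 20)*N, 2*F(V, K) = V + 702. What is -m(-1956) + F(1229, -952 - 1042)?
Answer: 14967192659/2 ≈ 7.4836e+9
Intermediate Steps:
F(V, K) = 351 + V/2 (F(V, K) = (V + 702)/2 = (702 + V)/2 = 351 + V/2)
m(N) = N*(33 + N**2) (m(N) = ((N**2 + 13) + 20)*N = ((13 + N**2) + 20)*N = (33 + N**2)*N = N*(33 + N**2))
-m(-1956) + F(1229, -952 - 1042) = -(-1956)*(33 + (-1956)**2) + (351 + (1/2)*1229) = -(-1956)*(33 + 3825936) + (351 + 1229/2) = -(-1956)*3825969 + 1931/2 = -1*(-7483595364) + 1931/2 = 7483595364 + 1931/2 = 14967192659/2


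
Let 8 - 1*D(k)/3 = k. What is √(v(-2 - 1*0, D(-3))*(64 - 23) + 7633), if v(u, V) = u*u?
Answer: √7797 ≈ 88.301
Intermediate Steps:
D(k) = 24 - 3*k
v(u, V) = u²
√(v(-2 - 1*0, D(-3))*(64 - 23) + 7633) = √((-2 - 1*0)²*(64 - 23) + 7633) = √((-2 + 0)²*41 + 7633) = √((-2)²*41 + 7633) = √(4*41 + 7633) = √(164 + 7633) = √7797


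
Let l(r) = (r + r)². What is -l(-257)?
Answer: -264196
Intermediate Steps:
l(r) = 4*r² (l(r) = (2*r)² = 4*r²)
-l(-257) = -4*(-257)² = -4*66049 = -1*264196 = -264196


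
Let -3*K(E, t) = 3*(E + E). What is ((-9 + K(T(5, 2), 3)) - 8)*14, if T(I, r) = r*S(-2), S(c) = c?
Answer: -126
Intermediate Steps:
T(I, r) = -2*r (T(I, r) = r*(-2) = -2*r)
K(E, t) = -2*E (K(E, t) = -(E + E) = -2*E)
((-9 + K(T(5, 2), 3)) - 8)*14 = ((-9 - (-4)*2) - 8)*14 = ((-9 - 2*(-4)) - 8)*14 = ((-9 + 8) - 8)*14 = (-1 - 8)*14 = -9*14 = -126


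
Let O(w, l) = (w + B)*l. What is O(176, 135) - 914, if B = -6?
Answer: 22036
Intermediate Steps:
O(w, l) = l*(-6 + w) (O(w, l) = (w - 6)*l = (-6 + w)*l = l*(-6 + w))
O(176, 135) - 914 = 135*(-6 + 176) - 914 = 135*170 - 914 = 22950 - 914 = 22036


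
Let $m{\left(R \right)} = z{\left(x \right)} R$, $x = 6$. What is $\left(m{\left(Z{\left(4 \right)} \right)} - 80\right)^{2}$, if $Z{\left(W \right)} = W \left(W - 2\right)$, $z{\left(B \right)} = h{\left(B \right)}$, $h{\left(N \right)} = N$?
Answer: $1024$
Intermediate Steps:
$z{\left(B \right)} = B$
$Z{\left(W \right)} = W \left(-2 + W\right)$
$m{\left(R \right)} = 6 R$
$\left(m{\left(Z{\left(4 \right)} \right)} - 80\right)^{2} = \left(6 \cdot 4 \left(-2 + 4\right) - 80\right)^{2} = \left(6 \cdot 4 \cdot 2 - 80\right)^{2} = \left(6 \cdot 8 - 80\right)^{2} = \left(48 - 80\right)^{2} = \left(-32\right)^{2} = 1024$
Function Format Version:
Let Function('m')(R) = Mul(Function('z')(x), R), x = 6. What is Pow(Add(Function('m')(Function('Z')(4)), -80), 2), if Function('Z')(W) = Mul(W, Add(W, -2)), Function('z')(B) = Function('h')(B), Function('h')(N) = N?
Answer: 1024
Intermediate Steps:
Function('z')(B) = B
Function('Z')(W) = Mul(W, Add(-2, W))
Function('m')(R) = Mul(6, R)
Pow(Add(Function('m')(Function('Z')(4)), -80), 2) = Pow(Add(Mul(6, Mul(4, Add(-2, 4))), -80), 2) = Pow(Add(Mul(6, Mul(4, 2)), -80), 2) = Pow(Add(Mul(6, 8), -80), 2) = Pow(Add(48, -80), 2) = Pow(-32, 2) = 1024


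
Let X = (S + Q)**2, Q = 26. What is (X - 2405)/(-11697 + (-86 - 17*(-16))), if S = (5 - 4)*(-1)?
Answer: 1780/11511 ≈ 0.15463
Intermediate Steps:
S = -1 (S = 1*(-1) = -1)
X = 625 (X = (-1 + 26)**2 = 25**2 = 625)
(X - 2405)/(-11697 + (-86 - 17*(-16))) = (625 - 2405)/(-11697 + (-86 - 17*(-16))) = -1780/(-11697 + (-86 + 272)) = -1780/(-11697 + 186) = -1780/(-11511) = -1780*(-1/11511) = 1780/11511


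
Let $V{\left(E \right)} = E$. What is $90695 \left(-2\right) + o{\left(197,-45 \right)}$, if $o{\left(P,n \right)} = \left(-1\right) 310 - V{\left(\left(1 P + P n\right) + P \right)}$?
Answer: $-173229$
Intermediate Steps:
$o{\left(P,n \right)} = -310 - 2 P - P n$ ($o{\left(P,n \right)} = \left(-1\right) 310 - \left(\left(1 P + P n\right) + P\right) = -310 - \left(\left(P + P n\right) + P\right) = -310 - \left(2 P + P n\right) = -310 - 2 P - P n$)
$90695 \left(-2\right) + o{\left(197,-45 \right)} = 90695 \left(-2\right) - \left(310 + 197 \left(2 - 45\right)\right) = -181390 - \left(310 + 197 \left(-43\right)\right) = -181390 + \left(-310 + 8471\right) = -181390 + 8161 = -173229$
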